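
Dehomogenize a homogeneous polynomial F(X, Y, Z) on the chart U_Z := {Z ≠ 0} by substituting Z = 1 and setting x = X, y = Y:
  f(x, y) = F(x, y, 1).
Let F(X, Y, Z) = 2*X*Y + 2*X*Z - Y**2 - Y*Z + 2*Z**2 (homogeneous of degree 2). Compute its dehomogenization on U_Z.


f(x, y) = 2*x*y + 2*x - y**2 - y + 2

On U_Z we set Z = 1. Each monomial c·X^i·Y^j·Z^k in F becomes c·x^i·y^j·1^k = c·x^i·y^j.
Substituting Z = 1: F(X, Y, 1) = 2*x*y + 2*x - y**2 - y + 2.
Note: deg(f) ≤ deg(F) = 2; strict inequality happens when F is divisible by Z (lost terms).


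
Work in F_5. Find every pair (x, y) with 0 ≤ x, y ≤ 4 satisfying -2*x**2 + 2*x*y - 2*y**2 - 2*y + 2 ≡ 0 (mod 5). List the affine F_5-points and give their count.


Affine F_5-points: {(0, 2), (1, 0), (2, 2), (2, 4), (4, 0), (4, 3)}; count = 6.

For each of the 25 pairs (x, y) ∈ F_5², evaluate f(x, y) mod 5. Record the zeros.
  x = 0: [0↦2, 1↦3, 2↦0, 3↦3, 4↦2]  zeros at y ∈ {2}
  x = 1: [0↦0, 1↦3, 2↦2, 3↦2, 4↦3]  zeros at y ∈ {0}
  x = 2: [0↦4, 1↦4, 2↦0, 3↦2, 4↦0]  zeros at y ∈ {2, 4}
  x = 3: [0↦4, 1↦1, 2↦4, 3↦3, 4↦3]  zeros at y ∈ ∅
  x = 4: [0↦0, 1↦4, 2↦4, 3↦0, 4↦2]  zeros at y ∈ {0, 3}
Collecting zeros: affine points = {(0, 2), (1, 0), (2, 2), (2, 4), (4, 0), (4, 3)}.
Total count |C(F_5)_aff| = 6.


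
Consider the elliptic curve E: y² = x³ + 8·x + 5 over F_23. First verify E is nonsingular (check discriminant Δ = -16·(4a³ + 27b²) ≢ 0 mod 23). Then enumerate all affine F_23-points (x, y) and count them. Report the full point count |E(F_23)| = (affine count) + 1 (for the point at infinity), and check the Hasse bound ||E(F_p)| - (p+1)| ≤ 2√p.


Affine points = {(2, 11), (2, 12), (4, 3), (4, 20), (5, 3), (5, 20), (6, 4), (6, 19), (7, 6), (7, 17), (8, 11), (8, 12), (9, 1), (9, 22), (10, 2), (10, 21), (12, 9), (12, 14), (13, 11), (13, 12), (14, 3), (14, 20), (15, 2), (15, 21), (18, 1), (18, 22), (19, 1), (19, 22), (20, 0), (21, 2), (21, 21)}; affine count = 31; |E(F_23)| = 32.

Discriminant check: Δ ∝ 4a³ + 27b² = 4·8³ + 27·5² = 4·512 + 27·25 ≡ 9 (mod 23). Nonzero ⇒ E is nonsingular.
For each x ∈ F_23, compute rhs = x³ + 8·x + 5 mod 23, then count y ∈ F_23 with y² ≡ rhs.
  x = 0: rhs = 5, matching y values: none (0 points).
  x = 1: rhs = 14, matching y values: none (0 points).
  x = 2: rhs = 6, matching y values: 11, 12 (2 points).
  x = 3: rhs = 10, matching y values: none (0 points).
  x = 4: rhs = 9, matching y values: 3, 20 (2 points).
  x = 5: rhs = 9, matching y values: 3, 20 (2 points).
  x = 6: rhs = 16, matching y values: 4, 19 (2 points).
  x = 7: rhs = 13, matching y values: 6, 17 (2 points).
  x = 8: rhs = 6, matching y values: 11, 12 (2 points).
  x = 9: rhs = 1, matching y values: 1, 22 (2 points).
  x = 10: rhs = 4, matching y values: 2, 21 (2 points).
  x = 11: rhs = 21, matching y values: none (0 points).
  x = 12: rhs = 12, matching y values: 9, 14 (2 points).
  x = 13: rhs = 6, matching y values: 11, 12 (2 points).
  x = 14: rhs = 9, matching y values: 3, 20 (2 points).
  x = 15: rhs = 4, matching y values: 2, 21 (2 points).
  x = 16: rhs = 20, matching y values: none (0 points).
  x = 17: rhs = 17, matching y values: none (0 points).
  x = 18: rhs = 1, matching y values: 1, 22 (2 points).
  x = 19: rhs = 1, matching y values: 1, 22 (2 points).
  x = 20: rhs = 0, matching y values: 0 (1 points).
  x = 21: rhs = 4, matching y values: 2, 21 (2 points).
  x = 22: rhs = 19, matching y values: none (0 points).
Total affine count: 31.
Full point count |E(F_23)| = 31 + 1 = 32.
Hasse bound: |32 − (23+1)| = |8| = 8 ≤ 2√23 ≈ 9.5917 ✓.


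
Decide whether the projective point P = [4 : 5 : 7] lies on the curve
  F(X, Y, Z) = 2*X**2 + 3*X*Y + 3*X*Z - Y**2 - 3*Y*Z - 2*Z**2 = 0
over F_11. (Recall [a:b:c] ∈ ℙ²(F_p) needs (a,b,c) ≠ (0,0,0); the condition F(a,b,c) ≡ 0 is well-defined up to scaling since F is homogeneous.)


F(4,5,7) ≡ 3 (mod 11); P is NOT on the curve.

Evaluate F(4, 5, 7) term-by-term (mod 11).
  2*X**2 ↦ 2·16·1·1 = 32
  3*X*Y ↦ 3·4·5·1 = 60
  3*X*Z ↦ 3·4·1·7 = 84
  -Y**2 ↦ -1·1·25·1 = -25
  -3*Y*Z ↦ -3·1·5·7 = -105
  -2*Z**2 ↦ -2·1·1·49 = -98
Sum: F(4, 5, 7) = (32) + (60) + (84) + (-25) + (-105) + (-98) = -52.
Reducing mod 11: -52 ≡ 3 (mod 11).
Since F(a, b, c) ≡ 3 ≠ 0 (mod 11), P does NOT lie on the curve.


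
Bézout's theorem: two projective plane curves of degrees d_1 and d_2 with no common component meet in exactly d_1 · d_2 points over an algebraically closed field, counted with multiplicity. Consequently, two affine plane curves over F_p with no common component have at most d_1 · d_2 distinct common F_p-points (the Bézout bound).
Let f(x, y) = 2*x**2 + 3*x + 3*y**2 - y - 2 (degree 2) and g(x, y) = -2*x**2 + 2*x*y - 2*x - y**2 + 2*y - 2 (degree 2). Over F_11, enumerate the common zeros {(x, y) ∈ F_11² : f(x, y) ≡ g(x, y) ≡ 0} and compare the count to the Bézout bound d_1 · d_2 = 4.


Common zeros: {(4, 1), (8, 10)}; count = 2; Bézout bound = 4.

deg(f) = 2, deg(g) = 2, so Bézout bound = 4.
Scan x ∈ F_11. For each x, list the y ∈ F_11 with f(x, y) ≡ 0 and those with g(x, y) ≡ 0 (mod 11); the common zeros in that column are the intersection.
  x = 0: f ≡ 0 at y ∈ {1, 3}; g ≡ 0 at y ∈ ∅; common: ∅.
  x = 1: f ≡ 0 at y ∈ {7, 8}; g ≡ 0 at y ∈ {5, 10}; common: ∅.
  x = 2: f ≡ 0 at y ∈ {2}; g ≡ 0 at y ∈ ∅; common: ∅.
  x = 3: f ≡ 0 at y ∈ {7, 8}; g ≡ 0 at y ∈ {3, 5}; common: ∅.
  x = 4: f ≡ 0 at y ∈ {1, 3}; g ≡ 0 at y ∈ {1, 9}; common: {1}.
  x = 5: f ≡ 0 at y ∈ {6, 9}; g ≡ 0 at y ∈ ∅; common: ∅.
  x = 6: f ≡ 0 at y ∈ {0, 4}; g ≡ 0 at y ∈ ∅; common: ∅.
  x = 7: f ≡ 0 at y ∈ {5, 10}; g ≡ 0 at y ∈ {1, 4}; common: ∅.
  x = 8: f ≡ 0 at y ∈ {5, 10}; g ≡ 0 at y ∈ {8, 10}; common: {10}.
  x = 9: f ≡ 0 at y ∈ {0, 4}; g ≡ 0 at y ∈ ∅; common: ∅.
  x = 10: f ≡ 0 at y ∈ {6, 9}; g ≡ 0 at y ∈ {3, 8}; common: ∅.
Collecting: common zeros = {(4, 1), (8, 10)}, so the count is 2.
Comparison with the Bézout bound: 2 ≤ 4 = deg(f)·deg(g), as expected for curves with no common component (the affine F_11-count falls short of the bound because intersections may lie at infinity, over extension fields, or carry multiplicity).


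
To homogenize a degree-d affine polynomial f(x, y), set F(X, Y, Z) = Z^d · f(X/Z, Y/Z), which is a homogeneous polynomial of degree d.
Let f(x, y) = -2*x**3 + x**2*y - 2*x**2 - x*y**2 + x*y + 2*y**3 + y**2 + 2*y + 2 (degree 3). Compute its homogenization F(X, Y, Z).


F(X, Y, Z) = -2*X**3 + X**2*Y - 2*X**2*Z - X*Y**2 + X*Y*Z + 2*Y**3 + Y**2*Z + 2*Y*Z**2 + 2*Z**3

deg(f) = 3.
Substitute x = X/Z, y = Y/Z into f, then multiply by Z^3.
  monomial -2·x^3·y^0 ↦ -2·X^3·Y^0·Z^0.
  monomial 1·x^2·y^1 ↦ 1·X^2·Y^1·Z^0.
  monomial -2·x^2·y^0 ↦ -2·X^2·Y^0·Z^1.
  monomial -1·x^1·y^2 ↦ -1·X^1·Y^2·Z^0.
  monomial 1·x^1·y^1 ↦ 1·X^1·Y^1·Z^1.
  monomial 2·x^0·y^3 ↦ 2·X^0·Y^3·Z^0.
  monomial 1·x^0·y^2 ↦ 1·X^0·Y^2·Z^1.
  monomial 2·x^0·y^1 ↦ 2·X^0·Y^1·Z^2.
  monomial 2·x^0·y^0 ↦ 2·X^0·Y^0·Z^3.
Collecting: F(X, Y, Z) = -2*X**3 + X**2*Y - 2*X**2*Z - X*Y**2 + X*Y*Z + 2*Y**3 + Y**2*Z + 2*Y*Z**2 + 2*Z**3.


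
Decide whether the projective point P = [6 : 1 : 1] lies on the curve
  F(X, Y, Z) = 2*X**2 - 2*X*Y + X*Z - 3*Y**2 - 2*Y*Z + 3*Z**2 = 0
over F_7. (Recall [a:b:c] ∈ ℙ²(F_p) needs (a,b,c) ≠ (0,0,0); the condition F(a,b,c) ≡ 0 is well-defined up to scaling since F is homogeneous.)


F(6,1,1) ≡ 1 (mod 7); P is NOT on the curve.

Evaluate F(6, 1, 1) term-by-term (mod 7).
  2*X**2 ↦ 2·36·1·1 = 72
  -2*X*Y ↦ -2·6·1·1 = -12
  X*Z ↦ 1·6·1·1 = 6
  -3*Y**2 ↦ -3·1·1·1 = -3
  -2*Y*Z ↦ -2·1·1·1 = -2
  3*Z**2 ↦ 3·1·1·1 = 3
Sum: F(6, 1, 1) = (72) + (-12) + (6) + (-3) + (-2) + (3) = 64.
Reducing mod 7: 64 ≡ 1 (mod 7).
Since F(a, b, c) ≡ 1 ≠ 0 (mod 7), P does NOT lie on the curve.


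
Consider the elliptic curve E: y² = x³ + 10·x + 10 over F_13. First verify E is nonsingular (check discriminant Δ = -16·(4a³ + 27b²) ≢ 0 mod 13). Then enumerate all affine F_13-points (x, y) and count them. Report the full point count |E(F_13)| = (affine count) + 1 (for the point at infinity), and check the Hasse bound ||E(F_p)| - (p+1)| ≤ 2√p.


Affine points = {(0, 6), (0, 7), (2, 5), (2, 8), (4, 6), (4, 7), (5, 4), (5, 9), (6, 0), (8, 2), (8, 11), (9, 6), (9, 7), (12, 5), (12, 8)}; affine count = 15; |E(F_13)| = 16.

Discriminant check: Δ ∝ 4a³ + 27b² = 4·10³ + 27·10² = 4·1000 + 27·100 ≡ 5 (mod 13). Nonzero ⇒ E is nonsingular.
For each x ∈ F_13, compute rhs = x³ + 10·x + 10 mod 13, then count y ∈ F_13 with y² ≡ rhs.
  x = 0: rhs = 10, matching y values: 6, 7 (2 points).
  x = 1: rhs = 8, matching y values: none (0 points).
  x = 2: rhs = 12, matching y values: 5, 8 (2 points).
  x = 3: rhs = 2, matching y values: none (0 points).
  x = 4: rhs = 10, matching y values: 6, 7 (2 points).
  x = 5: rhs = 3, matching y values: 4, 9 (2 points).
  x = 6: rhs = 0, matching y values: 0 (1 points).
  x = 7: rhs = 7, matching y values: none (0 points).
  x = 8: rhs = 4, matching y values: 2, 11 (2 points).
  x = 9: rhs = 10, matching y values: 6, 7 (2 points).
  x = 10: rhs = 5, matching y values: none (0 points).
  x = 11: rhs = 8, matching y values: none (0 points).
  x = 12: rhs = 12, matching y values: 5, 8 (2 points).
Total affine count: 15.
Full point count |E(F_13)| = 15 + 1 = 16.
Hasse bound: |16 − (13+1)| = |2| = 2 ≤ 2√13 ≈ 7.2111 ✓.


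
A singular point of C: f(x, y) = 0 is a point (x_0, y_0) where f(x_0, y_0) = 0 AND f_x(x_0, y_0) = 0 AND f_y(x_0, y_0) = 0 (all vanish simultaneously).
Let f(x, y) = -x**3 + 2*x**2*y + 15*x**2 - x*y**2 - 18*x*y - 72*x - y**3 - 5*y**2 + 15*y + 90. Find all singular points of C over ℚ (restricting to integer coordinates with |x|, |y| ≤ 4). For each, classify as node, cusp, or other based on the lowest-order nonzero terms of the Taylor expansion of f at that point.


Singular points: {(3, -3)}; classification: cusp.

Compute partial derivatives:
  f_x = -3*x**2 + 4*x*y + 30*x - y**2 - 18*y - 72.
  f_y = 2*x**2 - 2*x*y - 18*x - 3*y**2 - 10*y + 15.
Scan x_0 ∈ {−4, ..., 4}. For each x_0, f_y(x_0, y) is a polynomial in y; find its integer roots y ∈ {−4, ..., 4}, then test f_x and f at those candidates.
  x = -4: f_y(-4, y) = -3*y**2 - 2*y + 119; no integer root y with |y| ≤ 4.
  x = -3: f_y(-3, y) = -3*y**2 - 4*y + 87; no integer root y with |y| ≤ 4.
  x = -2: f_y(-2, y) = -3*y**2 - 6*y + 59; no integer root y with |y| ≤ 4.
  x = -1: f_y(-1, y) = -3*y**2 - 8*y + 35; no integer root y with |y| ≤ 4.
  x = 0: f_y(0, y) = -3*y**2 - 10*y + 15; no integer root y with |y| ≤ 4.
  x = 1: f_y(1, y) = -3*y**2 - 12*y - 1; no integer root y with |y| ≤ 4.
  x = 2: f_y(2, y) = -3*y**2 - 14*y - 13; no integer root y with |y| ≤ 4.
  x = 3: f_y(3, y) = -3*y**2 - 16*y - 21; vanishes at y ∈ {-3}. (3, -3): f_x = 0, f = 0 — SINGULAR.
  x = 4: f_y(4, y) = -3*y**2 - 18*y - 25; no integer root y with |y| ≤ 4.
Only singular point on the grid: (3, -3).
Classify: substitute x = 3 + u, y = -3 + v and expand: f = -u**3 + 2*u**2*v - u*v**2 - v**3 + v**2.
No constant or linear terms (consistent with a singular point). Quadratic part: v**2. Cubic part: -u**3 + 2*u**2*v - u*v**2 - v**3.
The quadratic part v**2 is a perfect square, so there is a single (double) tangent line v = 0, i.e. y = -3. Restricting the cubic part to that line (v = 0) leaves -u**3 ≠ 0, so f is not divisible by v and the branch is v² ≈ u**3 to lowest order — this is a cusp.
Classification: cusp.


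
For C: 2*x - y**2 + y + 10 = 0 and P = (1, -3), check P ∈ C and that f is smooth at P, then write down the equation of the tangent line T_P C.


Tangent line at P: 2*x + 7*y + 19 = 0.

Step 1: f(1, -3) = 0, so P lies on C.
Step 2: partial derivatives
  f_x(x, y) = 2, f_y(x, y) = 1 - 2*y.
  f_x(P) = 2, f_y(P) = 7 (gradient nonzero, so P is smooth).
Step 3: tangent line at P: 2·(x − 1) + 7·(y − -3) = 0.
Expanding: 2*x + 7*y + 19 = 0.


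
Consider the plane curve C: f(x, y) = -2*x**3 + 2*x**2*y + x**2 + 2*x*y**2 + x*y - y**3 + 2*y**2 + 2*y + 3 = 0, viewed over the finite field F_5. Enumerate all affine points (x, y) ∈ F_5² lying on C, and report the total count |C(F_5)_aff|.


Affine F_5-points: {(0, 3), (1, 1), (1, 2)}; count = 3.

For each of the 25 pairs (x, y) ∈ F_5², evaluate f(x, y) mod 5. Record the zeros.
  x = 0: [0↦3, 1↦1, 2↦2, 3↦0, 4↦4]  zeros at y ∈ {3}
  x = 1: [0↦2, 1↦0, 2↦0, 3↦1, 4↦2]  zeros at y ∈ {1, 2}
  x = 2: [0↦1, 1↦3, 2↦1, 3↦4, 4↦1]  zeros at y ∈ ∅
  x = 3: [0↦3, 1↦3, 2↦3, 3↦2, 4↦4]  zeros at y ∈ ∅
  x = 4: [0↦1, 1↦3, 2↦4, 3↦3, 4↦4]  zeros at y ∈ ∅
Collecting zeros: affine points = {(0, 3), (1, 1), (1, 2)}.
Total count |C(F_5)_aff| = 3.


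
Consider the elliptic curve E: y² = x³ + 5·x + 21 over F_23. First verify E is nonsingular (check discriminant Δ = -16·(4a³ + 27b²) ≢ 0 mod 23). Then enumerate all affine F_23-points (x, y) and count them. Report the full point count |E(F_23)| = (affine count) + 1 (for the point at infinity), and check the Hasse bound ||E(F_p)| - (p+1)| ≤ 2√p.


Affine points = {(1, 2), (1, 21), (2, 4), (2, 19), (4, 6), (4, 17), (7, 10), (7, 13), (9, 6), (9, 17), (10, 6), (10, 17), (11, 2), (11, 21), (13, 11), (13, 12), (14, 11), (14, 12), (18, 3), (18, 20), (19, 11), (19, 12), (20, 5), (20, 18), (21, 7), (21, 16)}; affine count = 26; |E(F_23)| = 27.

Discriminant check: Δ ∝ 4a³ + 27b² = 4·5³ + 27·21² = 4·125 + 27·441 ≡ 10 (mod 23). Nonzero ⇒ E is nonsingular.
For each x ∈ F_23, compute rhs = x³ + 5·x + 21 mod 23, then count y ∈ F_23 with y² ≡ rhs.
  x = 0: rhs = 21, matching y values: none (0 points).
  x = 1: rhs = 4, matching y values: 2, 21 (2 points).
  x = 2: rhs = 16, matching y values: 4, 19 (2 points).
  x = 3: rhs = 17, matching y values: none (0 points).
  x = 4: rhs = 13, matching y values: 6, 17 (2 points).
  x = 5: rhs = 10, matching y values: none (0 points).
  x = 6: rhs = 14, matching y values: none (0 points).
  x = 7: rhs = 8, matching y values: 10, 13 (2 points).
  x = 8: rhs = 21, matching y values: none (0 points).
  x = 9: rhs = 13, matching y values: 6, 17 (2 points).
  x = 10: rhs = 13, matching y values: 6, 17 (2 points).
  x = 11: rhs = 4, matching y values: 2, 21 (2 points).
  x = 12: rhs = 15, matching y values: none (0 points).
  x = 13: rhs = 6, matching y values: 11, 12 (2 points).
  x = 14: rhs = 6, matching y values: 11, 12 (2 points).
  x = 15: rhs = 21, matching y values: none (0 points).
  x = 16: rhs = 11, matching y values: none (0 points).
  x = 17: rhs = 5, matching y values: none (0 points).
  x = 18: rhs = 9, matching y values: 3, 20 (2 points).
  x = 19: rhs = 6, matching y values: 11, 12 (2 points).
  x = 20: rhs = 2, matching y values: 5, 18 (2 points).
  x = 21: rhs = 3, matching y values: 7, 16 (2 points).
  x = 22: rhs = 15, matching y values: none (0 points).
Total affine count: 26.
Full point count |E(F_23)| = 26 + 1 = 27.
Hasse bound: |27 − (23+1)| = |3| = 3 ≤ 2√23 ≈ 9.5917 ✓.


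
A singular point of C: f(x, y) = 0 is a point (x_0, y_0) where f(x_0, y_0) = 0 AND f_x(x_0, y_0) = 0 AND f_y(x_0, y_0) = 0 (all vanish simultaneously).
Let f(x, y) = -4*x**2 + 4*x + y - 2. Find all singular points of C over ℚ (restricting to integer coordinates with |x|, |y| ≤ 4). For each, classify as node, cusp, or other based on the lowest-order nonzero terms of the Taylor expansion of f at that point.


No singular points in the scanned grid; C is smooth there.

Compute partial derivatives:
  f_x = 4 - 8*x.
  f_y = 1.
f_y = 1 is a nonzero constant, so f_y never vanishes: no point (x, y) can satisfy f = f_x = f_y = 0. In particular no (x, y) ∈ {−4, ..., 4}² is singular; the curve is smooth.


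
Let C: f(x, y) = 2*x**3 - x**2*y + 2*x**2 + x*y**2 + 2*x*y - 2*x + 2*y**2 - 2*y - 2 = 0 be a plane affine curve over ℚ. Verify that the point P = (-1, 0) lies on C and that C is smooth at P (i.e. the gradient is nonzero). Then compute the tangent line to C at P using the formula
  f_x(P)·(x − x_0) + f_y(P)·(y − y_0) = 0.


Tangent line at P: -5*y = 0.

Step 1: f(-1, 0) = 0, so P lies on C.
Step 2: partial derivatives
  f_x(x, y) = 6*x**2 - 2*x*y + 4*x + y**2 + 2*y - 2, f_y(x, y) = -x**2 + 2*x*y + 2*x + 4*y - 2.
  f_x(P) = 0, f_y(P) = -5 (gradient nonzero, so P is smooth).
Step 3: tangent line at P: 0·(x − -1) + -5·(y − 0) = 0.
Expanding: -5*y = 0.


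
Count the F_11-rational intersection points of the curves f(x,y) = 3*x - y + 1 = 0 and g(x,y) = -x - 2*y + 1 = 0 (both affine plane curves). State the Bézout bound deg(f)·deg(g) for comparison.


Common zeros: {(3, 10)}; count = 1; Bézout bound = 1.

deg(f) = 1, deg(g) = 1, so Bézout bound = 1.
Scan x ∈ F_11. For each x, list the y ∈ F_11 with f(x, y) ≡ 0 and those with g(x, y) ≡ 0 (mod 11); the common zeros in that column are the intersection.
  x = 0: f ≡ 0 at y ∈ {1}; g ≡ 0 at y ∈ {6}; common: ∅.
  x = 1: f ≡ 0 at y ∈ {4}; g ≡ 0 at y ∈ {0}; common: ∅.
  x = 2: f ≡ 0 at y ∈ {7}; g ≡ 0 at y ∈ {5}; common: ∅.
  x = 3: f ≡ 0 at y ∈ {10}; g ≡ 0 at y ∈ {10}; common: {10}.
  x = 4: f ≡ 0 at y ∈ {2}; g ≡ 0 at y ∈ {4}; common: ∅.
  x = 5: f ≡ 0 at y ∈ {5}; g ≡ 0 at y ∈ {9}; common: ∅.
  x = 6: f ≡ 0 at y ∈ {8}; g ≡ 0 at y ∈ {3}; common: ∅.
  x = 7: f ≡ 0 at y ∈ {0}; g ≡ 0 at y ∈ {8}; common: ∅.
  x = 8: f ≡ 0 at y ∈ {3}; g ≡ 0 at y ∈ {2}; common: ∅.
  x = 9: f ≡ 0 at y ∈ {6}; g ≡ 0 at y ∈ {7}; common: ∅.
  x = 10: f ≡ 0 at y ∈ {9}; g ≡ 0 at y ∈ {1}; common: ∅.
Collecting: common zeros = {(3, 10)}, so the count is 1.
Comparison with the Bézout bound: 1 ≤ 1 = deg(f)·deg(g), as expected for curves with no common component (the bound is attained).


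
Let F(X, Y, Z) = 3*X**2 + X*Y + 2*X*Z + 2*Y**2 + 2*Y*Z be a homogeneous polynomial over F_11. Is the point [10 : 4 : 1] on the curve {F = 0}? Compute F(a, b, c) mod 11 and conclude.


F(10,4,1) ≡ 4 (mod 11); P is NOT on the curve.

Evaluate F(10, 4, 1) term-by-term (mod 11).
  3*X**2 ↦ 3·100·1·1 = 300
  X*Y ↦ 1·10·4·1 = 40
  2*X*Z ↦ 2·10·1·1 = 20
  2*Y**2 ↦ 2·1·16·1 = 32
  2*Y*Z ↦ 2·1·4·1 = 8
Sum: F(10, 4, 1) = (300) + (40) + (20) + (32) + (8) = 400.
Reducing mod 11: 400 ≡ 4 (mod 11).
Since F(a, b, c) ≡ 4 ≠ 0 (mod 11), P does NOT lie on the curve.


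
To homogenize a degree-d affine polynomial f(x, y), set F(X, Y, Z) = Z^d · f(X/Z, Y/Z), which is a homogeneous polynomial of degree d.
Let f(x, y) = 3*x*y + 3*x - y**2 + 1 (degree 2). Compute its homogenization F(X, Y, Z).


F(X, Y, Z) = 3*X*Y + 3*X*Z - Y**2 + Z**2

deg(f) = 2.
Substitute x = X/Z, y = Y/Z into f, then multiply by Z^2.
  monomial 3·x^1·y^1 ↦ 3·X^1·Y^1·Z^0.
  monomial 3·x^1·y^0 ↦ 3·X^1·Y^0·Z^1.
  monomial -1·x^0·y^2 ↦ -1·X^0·Y^2·Z^0.
  monomial 1·x^0·y^0 ↦ 1·X^0·Y^0·Z^2.
Collecting: F(X, Y, Z) = 3*X*Y + 3*X*Z - Y**2 + Z**2.


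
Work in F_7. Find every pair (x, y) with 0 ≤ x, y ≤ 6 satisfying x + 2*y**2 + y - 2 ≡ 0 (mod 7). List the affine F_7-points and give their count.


Affine F_7-points: {(1, 4), (1, 6), (2, 0), (2, 3), (3, 5), (6, 1), (6, 2)}; count = 7.

For each of the 49 pairs (x, y) ∈ F_7², evaluate f(x, y) mod 7. Record the zeros.
  x = 0: [0↦5, 1↦1, 2↦1, 3↦5, 4↦6, 5↦4, 6↦6]  zeros at y ∈ ∅
  x = 1: [0↦6, 1↦2, 2↦2, 3↦6, 4↦0, 5↦5, 6↦0]  zeros at y ∈ {4, 6}
  x = 2: [0↦0, 1↦3, 2↦3, 3↦0, 4↦1, 5↦6, 6↦1]  zeros at y ∈ {0, 3}
  x = 3: [0↦1, 1↦4, 2↦4, 3↦1, 4↦2, 5↦0, 6↦2]  zeros at y ∈ {5}
  x = 4: [0↦2, 1↦5, 2↦5, 3↦2, 4↦3, 5↦1, 6↦3]  zeros at y ∈ ∅
  x = 5: [0↦3, 1↦6, 2↦6, 3↦3, 4↦4, 5↦2, 6↦4]  zeros at y ∈ ∅
  x = 6: [0↦4, 1↦0, 2↦0, 3↦4, 4↦5, 5↦3, 6↦5]  zeros at y ∈ {1, 2}
Collecting zeros: affine points = {(1, 4), (1, 6), (2, 0), (2, 3), (3, 5), (6, 1), (6, 2)}.
Total count |C(F_7)_aff| = 7.


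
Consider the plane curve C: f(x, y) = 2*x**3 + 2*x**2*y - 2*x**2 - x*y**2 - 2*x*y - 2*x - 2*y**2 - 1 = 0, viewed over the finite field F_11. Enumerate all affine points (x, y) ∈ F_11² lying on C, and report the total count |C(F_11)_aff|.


Affine F_11-points: {(0, 4), (0, 7), (2, 5), (2, 7), (3, 2), (3, 7), (9, 10), (10, 1), (10, 3)}; count = 9.

For each of the 121 pairs (x, y) ∈ F_11², evaluate f(x, y) mod 11. Record the zeros.
  x = 0: [0↦10, 1↦8, 2↦2, 3↦3, 4↦0, 5↦4, 6↦4, 7↦0, 8↦3, 9↦2, 10↦8]  zeros at y ∈ {4, 7}
  x = 1: [0↦8, 1↦5, 2↦7, 3↦3, 4↦4, 5↦10, 6↦10, 7↦4, 8↦3, 9↦7, 10↦5]  zeros at y ∈ ∅
  x = 2: [0↦3, 1↦3, 2↦6, 3↦1, 4↦10, 5↦0, 6↦4, 7↦0, 8↦10, 9↦1, 10↦6]  zeros at y ∈ {5, 7}
  x = 3: [0↦7, 1↦3, 2↦0, 3↦9, 4↦8, 5↦8, 6↦9, 7↦0, 8↦3, 9↦7, 10↦1]  zeros at y ∈ {2, 7}
  x = 4: [0↦10, 1↦6, 2↦1, 3↦6, 4↦10, 5↦2, 6↦4, 7↦5, 8↦5, 9↦4, 10↦2]  zeros at y ∈ ∅
  x = 5: [0↦2, 1↦2, 2↦10, 3↦4, 4↦6, 5↦5, 6↦1, 7↦5, 8↦6, 9↦4, 10↦10]  zeros at y ∈ ∅
  x = 6: [0↦6, 1↦3, 2↦6, 3↦4, 4↦8, 5↦7, 6↦1, 7↦1, 8↦7, 9↦8, 10↦4]  zeros at y ∈ ∅
  x = 7: [0↦1, 1↦10, 2↦1, 3↦7, 4↦6, 5↦9, 6↦5, 7↦5, 8↦9, 9↦6, 10↦7]  zeros at y ∈ ∅
  x = 8: [0↦10, 1↦2, 2↦7, 3↦3, 4↦1, 5↦1, 6↦3, 7↦7, 8↦2, 9↦10, 10↦9]  zeros at y ∈ ∅
  x = 9: [0↦1, 1↦2, 2↦3, 3↦4, 4↦5, 5↦6, 6↦7, 7↦8, 8↦9, 9↦10, 10↦0]  zeros at y ∈ {10}
  x = 10: [0↦8, 1↦0, 2↦1, 3↦0, 4↦8, 5↦3, 6↦7, 7↦9, 8↦9, 9↦7, 10↦3]  zeros at y ∈ {1, 3}
Collecting zeros: affine points = {(0, 4), (0, 7), (2, 5), (2, 7), (3, 2), (3, 7), (9, 10), (10, 1), (10, 3)}.
Total count |C(F_11)_aff| = 9.


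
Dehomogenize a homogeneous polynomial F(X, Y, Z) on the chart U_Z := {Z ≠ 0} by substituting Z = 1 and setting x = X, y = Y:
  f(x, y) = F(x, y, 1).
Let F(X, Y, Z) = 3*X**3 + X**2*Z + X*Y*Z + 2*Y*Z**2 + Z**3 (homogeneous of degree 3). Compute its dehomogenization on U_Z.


f(x, y) = 3*x**3 + x**2 + x*y + 2*y + 1

On U_Z we set Z = 1. Each monomial c·X^i·Y^j·Z^k in F becomes c·x^i·y^j·1^k = c·x^i·y^j.
Substituting Z = 1: F(X, Y, 1) = 3*x**3 + x**2 + x*y + 2*y + 1.
Note: deg(f) ≤ deg(F) = 3; strict inequality happens when F is divisible by Z (lost terms).


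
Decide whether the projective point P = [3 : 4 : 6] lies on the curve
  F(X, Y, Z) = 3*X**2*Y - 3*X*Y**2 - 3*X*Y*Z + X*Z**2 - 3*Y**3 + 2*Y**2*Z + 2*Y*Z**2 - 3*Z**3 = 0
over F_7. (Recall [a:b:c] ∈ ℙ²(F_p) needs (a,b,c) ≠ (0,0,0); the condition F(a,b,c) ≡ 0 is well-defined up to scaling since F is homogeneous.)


F(3,4,6) ≡ 0 (mod 7); P is on the curve.

Evaluate F(3, 4, 6) term-by-term (mod 7).
  3*X**2*Y ↦ 3·9·4·1 = 108
  -3*X*Y**2 ↦ -3·3·16·1 = -144
  -3*X*Y*Z ↦ -3·3·4·6 = -216
  X*Z**2 ↦ 1·3·1·36 = 108
  -3*Y**3 ↦ -3·1·64·1 = -192
  2*Y**2*Z ↦ 2·1·16·6 = 192
  2*Y*Z**2 ↦ 2·1·4·36 = 288
  -3*Z**3 ↦ -3·1·1·216 = -648
Sum: F(3, 4, 6) = (108) + (-144) + (-216) + (108) + (-192) + (192) + (288) + (-648) = -504.
Reducing mod 7: -504 ≡ 0 (mod 7).
Since F(a, b, c) ≡ 0 (mod 7), P lies on the curve.


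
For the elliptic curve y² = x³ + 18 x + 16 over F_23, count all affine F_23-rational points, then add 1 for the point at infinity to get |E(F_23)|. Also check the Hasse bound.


Affine points = {(0, 4), (0, 19), (1, 9), (1, 14), (5, 1), (5, 22), (6, 8), (6, 15), (7, 5), (7, 18), (10, 0), (11, 2), (11, 21), (13, 3), (13, 20), (15, 2), (15, 21), (18, 10), (18, 13), (19, 8), (19, 15), (20, 2), (20, 21), (21, 8), (21, 15)}; affine count = 25; |E(F_23)| = 26.

Discriminant check: Δ ∝ 4a³ + 27b² = 4·18³ + 27·16² = 4·5832 + 27·256 ≡ 18 (mod 23). Nonzero ⇒ E is nonsingular.
For each x ∈ F_23, compute rhs = x³ + 18·x + 16 mod 23, then count y ∈ F_23 with y² ≡ rhs.
  x = 0: rhs = 16, matching y values: 4, 19 (2 points).
  x = 1: rhs = 12, matching y values: 9, 14 (2 points).
  x = 2: rhs = 14, matching y values: none (0 points).
  x = 3: rhs = 5, matching y values: none (0 points).
  x = 4: rhs = 14, matching y values: none (0 points).
  x = 5: rhs = 1, matching y values: 1, 22 (2 points).
  x = 6: rhs = 18, matching y values: 8, 15 (2 points).
  x = 7: rhs = 2, matching y values: 5, 18 (2 points).
  x = 8: rhs = 5, matching y values: none (0 points).
  x = 9: rhs = 10, matching y values: none (0 points).
  x = 10: rhs = 0, matching y values: 0 (1 points).
  x = 11: rhs = 4, matching y values: 2, 21 (2 points).
  x = 12: rhs = 5, matching y values: none (0 points).
  x = 13: rhs = 9, matching y values: 3, 20 (2 points).
  x = 14: rhs = 22, matching y values: none (0 points).
  x = 15: rhs = 4, matching y values: 2, 21 (2 points).
  x = 16: rhs = 7, matching y values: none (0 points).
  x = 17: rhs = 14, matching y values: none (0 points).
  x = 18: rhs = 8, matching y values: 10, 13 (2 points).
  x = 19: rhs = 18, matching y values: 8, 15 (2 points).
  x = 20: rhs = 4, matching y values: 2, 21 (2 points).
  x = 21: rhs = 18, matching y values: 8, 15 (2 points).
  x = 22: rhs = 20, matching y values: none (0 points).
Total affine count: 25.
Full point count |E(F_23)| = 25 + 1 = 26.
Hasse bound: |26 − (23+1)| = |2| = 2 ≤ 2√23 ≈ 9.5917 ✓.


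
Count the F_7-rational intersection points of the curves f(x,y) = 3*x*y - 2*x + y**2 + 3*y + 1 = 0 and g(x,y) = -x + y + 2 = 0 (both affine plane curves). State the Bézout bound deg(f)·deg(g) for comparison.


Common zeros: ∅; count = 0; Bézout bound = 2.

deg(f) = 2, deg(g) = 1, so Bézout bound = 2.
Scan x ∈ F_7. For each x, list the y ∈ F_7 with f(x, y) ≡ 0 and those with g(x, y) ≡ 0 (mod 7); the common zeros in that column are the intersection.
  x = 0: f ≡ 0 at y ∈ ∅; g ≡ 0 at y ∈ {5}; common: ∅.
  x = 1: f ≡ 0 at y ∈ ∅; g ≡ 0 at y ∈ {6}; common: ∅.
  x = 2: f ≡ 0 at y ∈ {1, 4}; g ≡ 0 at y ∈ {0}; common: ∅.
  x = 3: f ≡ 0 at y ∈ ∅; g ≡ 0 at y ∈ {1}; common: ∅.
  x = 4: f ≡ 0 at y ∈ {0, 6}; g ≡ 0 at y ∈ {2}; common: ∅.
  x = 5: f ≡ 0 at y ∈ ∅; g ≡ 0 at y ∈ {3}; common: ∅.
  x = 6: f ≡ 0 at y ∈ {2, 5}; g ≡ 0 at y ∈ {4}; common: ∅.
Collecting: common zeros = ∅, so the count is 0.
Comparison with the Bézout bound: 0 ≤ 2 = deg(f)·deg(g), as expected for curves with no common component (the affine F_7-count falls short of the bound because intersections may lie at infinity, over extension fields, or carry multiplicity).


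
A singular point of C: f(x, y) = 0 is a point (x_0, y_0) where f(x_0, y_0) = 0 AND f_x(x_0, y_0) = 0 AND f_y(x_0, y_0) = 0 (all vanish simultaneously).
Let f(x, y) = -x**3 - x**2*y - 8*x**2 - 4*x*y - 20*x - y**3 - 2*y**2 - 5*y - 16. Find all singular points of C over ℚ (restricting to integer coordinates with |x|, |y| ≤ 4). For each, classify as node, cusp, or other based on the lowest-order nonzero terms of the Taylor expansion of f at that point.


Singular points: {(-2, -1)}; classification: node.

Compute partial derivatives:
  f_x = -3*x**2 - 2*x*y - 16*x - 4*y - 20.
  f_y = -x**2 - 4*x - 3*y**2 - 4*y - 5.
Scan x_0 ∈ {−4, ..., 4}. For each x_0, f_y(x_0, y) is a polynomial in y; find its integer roots y ∈ {−4, ..., 4}, then test f_x and f at those candidates.
  x = -4: f_y(-4, y) = -3*y**2 - 4*y - 5; no integer root y with |y| ≤ 4.
  x = -3: f_y(-3, y) = -3*y**2 - 4*y - 2; no integer root y with |y| ≤ 4.
  x = -2: f_y(-2, y) = -3*y**2 - 4*y - 1; vanishes at y ∈ {-1}. (-2, -1): f_x = 0, f = 0 — SINGULAR.
  x = -1: f_y(-1, y) = -3*y**2 - 4*y - 2; no integer root y with |y| ≤ 4.
  x = 0: f_y(0, y) = -3*y**2 - 4*y - 5; no integer root y with |y| ≤ 4.
  x = 1: f_y(1, y) = -3*y**2 - 4*y - 10; no integer root y with |y| ≤ 4.
  x = 2: f_y(2, y) = -3*y**2 - 4*y - 17; no integer root y with |y| ≤ 4.
  x = 3: f_y(3, y) = -3*y**2 - 4*y - 26; no integer root y with |y| ≤ 4.
  x = 4: f_y(4, y) = -3*y**2 - 4*y - 37; no integer root y with |y| ≤ 4.
Only singular point on the grid: (-2, -1).
Classify: substitute x = -2 + u, y = -1 + v and expand: f = -u**3 - u**2*v - u**2 - v**3 + v**2.
No constant or linear terms (consistent with a singular point). Quadratic part: -u**2 + v**2. Cubic part: -u**3 - u**2*v - v**3.
The quadratic part v**2 - u**2 = (v − u)(v + u) splits into two distinct linear factors, so there are two distinct tangent lines y − -1 = ±(x − -2) — this is a node (ordinary double point).
Classification: node.


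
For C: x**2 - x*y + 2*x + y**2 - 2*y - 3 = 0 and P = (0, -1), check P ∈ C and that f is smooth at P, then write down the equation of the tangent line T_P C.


Tangent line at P: 3*x - 4*y - 4 = 0.

Step 1: f(0, -1) = 0, so P lies on C.
Step 2: partial derivatives
  f_x(x, y) = 2*x - y + 2, f_y(x, y) = -x + 2*y - 2.
  f_x(P) = 3, f_y(P) = -4 (gradient nonzero, so P is smooth).
Step 3: tangent line at P: 3·(x − 0) + -4·(y − -1) = 0.
Expanding: 3*x - 4*y - 4 = 0.


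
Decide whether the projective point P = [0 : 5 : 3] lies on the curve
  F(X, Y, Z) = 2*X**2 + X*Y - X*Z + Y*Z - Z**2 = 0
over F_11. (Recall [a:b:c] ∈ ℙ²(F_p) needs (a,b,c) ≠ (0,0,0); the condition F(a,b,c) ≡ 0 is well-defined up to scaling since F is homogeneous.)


F(0,5,3) ≡ 6 (mod 11); P is NOT on the curve.

Evaluate F(0, 5, 3) term-by-term (mod 11).
  2*X**2 ↦ 2·0·1·1 = 0
  X*Y ↦ 1·0·5·1 = 0
  -X*Z ↦ -1·0·1·3 = 0
  Y*Z ↦ 1·1·5·3 = 15
  -Z**2 ↦ -1·1·1·9 = -9
Sum: F(0, 5, 3) = (0) + (0) + (0) + (15) + (-9) = 6.
Reducing mod 11: 6 ≡ 6 (mod 11).
Since F(a, b, c) ≡ 6 ≠ 0 (mod 11), P does NOT lie on the curve.


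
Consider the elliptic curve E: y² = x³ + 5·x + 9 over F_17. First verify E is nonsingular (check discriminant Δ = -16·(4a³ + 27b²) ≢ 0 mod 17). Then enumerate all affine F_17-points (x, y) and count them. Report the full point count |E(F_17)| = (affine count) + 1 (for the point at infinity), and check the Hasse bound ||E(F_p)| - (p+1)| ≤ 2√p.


Affine points = {(0, 3), (0, 14), (1, 7), (1, 10), (3, 0), (4, 5), (4, 12), (6, 0), (7, 8), (7, 9), (8, 0), (9, 1), (9, 16), (11, 1), (11, 16), (14, 1), (14, 16), (15, 5), (15, 12)}; affine count = 19; |E(F_17)| = 20.

Discriminant check: Δ ∝ 4a³ + 27b² = 4·5³ + 27·9² = 4·125 + 27·81 ≡ 1 (mod 17). Nonzero ⇒ E is nonsingular.
For each x ∈ F_17, compute rhs = x³ + 5·x + 9 mod 17, then count y ∈ F_17 with y² ≡ rhs.
  x = 0: rhs = 9, matching y values: 3, 14 (2 points).
  x = 1: rhs = 15, matching y values: 7, 10 (2 points).
  x = 2: rhs = 10, matching y values: none (0 points).
  x = 3: rhs = 0, matching y values: 0 (1 points).
  x = 4: rhs = 8, matching y values: 5, 12 (2 points).
  x = 5: rhs = 6, matching y values: none (0 points).
  x = 6: rhs = 0, matching y values: 0 (1 points).
  x = 7: rhs = 13, matching y values: 8, 9 (2 points).
  x = 8: rhs = 0, matching y values: 0 (1 points).
  x = 9: rhs = 1, matching y values: 1, 16 (2 points).
  x = 10: rhs = 5, matching y values: none (0 points).
  x = 11: rhs = 1, matching y values: 1, 16 (2 points).
  x = 12: rhs = 12, matching y values: none (0 points).
  x = 13: rhs = 10, matching y values: none (0 points).
  x = 14: rhs = 1, matching y values: 1, 16 (2 points).
  x = 15: rhs = 8, matching y values: 5, 12 (2 points).
  x = 16: rhs = 3, matching y values: none (0 points).
Total affine count: 19.
Full point count |E(F_17)| = 19 + 1 = 20.
Hasse bound: |20 − (17+1)| = |2| = 2 ≤ 2√17 ≈ 8.2462 ✓.


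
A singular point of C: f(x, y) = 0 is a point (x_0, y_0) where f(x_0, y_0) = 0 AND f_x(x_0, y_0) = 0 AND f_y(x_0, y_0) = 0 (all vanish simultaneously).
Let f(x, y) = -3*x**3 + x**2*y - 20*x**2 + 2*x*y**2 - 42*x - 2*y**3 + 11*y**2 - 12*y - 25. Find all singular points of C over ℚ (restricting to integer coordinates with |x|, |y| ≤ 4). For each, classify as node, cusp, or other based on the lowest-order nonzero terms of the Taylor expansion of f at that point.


Singular points: {(-2, 1)}; classification: node.

Compute partial derivatives:
  f_x = -9*x**2 + 2*x*y - 40*x + 2*y**2 - 42.
  f_y = x**2 + 4*x*y - 6*y**2 + 22*y - 12.
Scan x_0 ∈ {−4, ..., 4}. For each x_0, f_y(x_0, y) is a polynomial in y; find its integer roots y ∈ {−4, ..., 4}, then test f_x and f at those candidates.
  x = -4: f_y(-4, y) = -6*y**2 + 6*y + 4; no integer root y with |y| ≤ 4.
  x = -3: f_y(-3, y) = -6*y**2 + 10*y - 3; no integer root y with |y| ≤ 4.
  x = -2: f_y(-2, y) = -6*y**2 + 14*y - 8; vanishes at y ∈ {1}. (-2, 1): f_x = 0, f = 0 — SINGULAR.
  x = -1: f_y(-1, y) = -6*y**2 + 18*y - 11; no integer root y with |y| ≤ 4.
  x = 0: f_y(0, y) = -6*y**2 + 22*y - 12; vanishes at y ∈ {3}. (0, 3): f_x = -24 ≠ 0.
  x = 1: f_y(1, y) = -6*y**2 + 26*y - 11; no integer root y with |y| ≤ 4.
  x = 2: f_y(2, y) = -6*y**2 + 30*y - 8; no integer root y with |y| ≤ 4.
  x = 3: f_y(3, y) = -6*y**2 + 34*y - 3; no integer root y with |y| ≤ 4.
  x = 4: f_y(4, y) = -6*y**2 + 38*y + 4; no integer root y with |y| ≤ 4.
Only singular point on the grid: (-2, 1).
Classify: substitute x = -2 + u, y = 1 + v and expand: f = -3*u**3 + u**2*v - u**2 + 2*u*v**2 - 2*v**3 + v**2.
No constant or linear terms (consistent with a singular point). Quadratic part: -u**2 + v**2. Cubic part: -3*u**3 + u**2*v + 2*u*v**2 - 2*v**3.
The quadratic part v**2 - u**2 = (v − u)(v + u) splits into two distinct linear factors, so there are two distinct tangent lines y − 1 = ±(x − -2) — this is a node (ordinary double point).
Classification: node.


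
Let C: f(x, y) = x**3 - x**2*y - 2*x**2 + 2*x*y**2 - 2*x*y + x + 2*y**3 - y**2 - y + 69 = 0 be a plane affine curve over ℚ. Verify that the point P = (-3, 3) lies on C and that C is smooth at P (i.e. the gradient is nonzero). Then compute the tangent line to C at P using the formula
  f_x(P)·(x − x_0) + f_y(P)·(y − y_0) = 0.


Tangent line at P: 70*x + 8*y + 186 = 0.

Step 1: f(-3, 3) = 0, so P lies on C.
Step 2: partial derivatives
  f_x(x, y) = 3*x**2 - 2*x*y - 4*x + 2*y**2 - 2*y + 1, f_y(x, y) = -x**2 + 4*x*y - 2*x + 6*y**2 - 2*y - 1.
  f_x(P) = 70, f_y(P) = 8 (gradient nonzero, so P is smooth).
Step 3: tangent line at P: 70·(x − -3) + 8·(y − 3) = 0.
Expanding: 70*x + 8*y + 186 = 0.


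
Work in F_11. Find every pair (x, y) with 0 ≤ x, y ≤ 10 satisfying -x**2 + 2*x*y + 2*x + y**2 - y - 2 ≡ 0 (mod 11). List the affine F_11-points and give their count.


Affine F_11-points: {(0, 2), (0, 10), (1, 3), (1, 7), (3, 8), (3, 9), (4, 7), (4, 8), (6, 2), (6, 9), (7, 3), (7, 6)}; count = 12.

For each of the 121 pairs (x, y) ∈ F_11², evaluate f(x, y) mod 11. Record the zeros.
  x = 0: [0↦9, 1↦9, 2↦0, 3↦4, 4↦10, 5↦7, 6↦6, 7↦7, 8↦10, 9↦4, 10↦0]  zeros at y ∈ {2, 10}
  x = 1: [0↦10, 1↦1, 2↦5, 3↦0, 4↦8, 5↦7, 6↦8, 7↦0, 8↦5, 9↦1, 10↦10]  zeros at y ∈ {3, 7}
  x = 2: [0↦9, 1↦2, 2↦8, 3↦5, 4↦4, 5↦5, 6↦8, 7↦2, 8↦9, 9↦7, 10↦7]  zeros at y ∈ ∅
  x = 3: [0↦6, 1↦1, 2↦9, 3↦8, 4↦9, 5↦1, 6↦6, 7↦2, 8↦0, 9↦0, 10↦2]  zeros at y ∈ {8, 9}
  x = 4: [0↦1, 1↦9, 2↦8, 3↦9, 4↦1, 5↦6, 6↦2, 7↦0, 8↦0, 9↦2, 10↦6]  zeros at y ∈ {7, 8}
  x = 5: [0↦5, 1↦4, 2↦5, 3↦8, 4↦2, 5↦9, 6↦7, 7↦7, 8↦9, 9↦2, 10↦8]  zeros at y ∈ ∅
  x = 6: [0↦7, 1↦8, 2↦0, 3↦5, 4↦1, 5↦10, 6↦10, 7↦1, 8↦5, 9↦0, 10↦8]  zeros at y ∈ {2, 9}
  x = 7: [0↦7, 1↦10, 2↦4, 3↦0, 4↦9, 5↦9, 6↦0, 7↦4, 8↦10, 9↦7, 10↦6]  zeros at y ∈ {3, 6}
  x = 8: [0↦5, 1↦10, 2↦6, 3↦4, 4↦4, 5↦6, 6↦10, 7↦5, 8↦2, 9↦1, 10↦2]  zeros at y ∈ ∅
  x = 9: [0↦1, 1↦8, 2↦6, 3↦6, 4↦8, 5↦1, 6↦7, 7↦4, 8↦3, 9↦4, 10↦7]  zeros at y ∈ ∅
  x = 10: [0↦6, 1↦4, 2↦4, 3↦6, 4↦10, 5↦5, 6↦2, 7↦1, 8↦2, 9↦5, 10↦10]  zeros at y ∈ ∅
Collecting zeros: affine points = {(0, 2), (0, 10), (1, 3), (1, 7), (3, 8), (3, 9), (4, 7), (4, 8), (6, 2), (6, 9), (7, 3), (7, 6)}.
Total count |C(F_11)_aff| = 12.


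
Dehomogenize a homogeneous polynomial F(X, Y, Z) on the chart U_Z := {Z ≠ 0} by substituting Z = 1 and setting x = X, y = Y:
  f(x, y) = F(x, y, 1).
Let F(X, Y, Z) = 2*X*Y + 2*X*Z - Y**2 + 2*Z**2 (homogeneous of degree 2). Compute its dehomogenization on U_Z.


f(x, y) = 2*x*y + 2*x - y**2 + 2

On U_Z we set Z = 1. Each monomial c·X^i·Y^j·Z^k in F becomes c·x^i·y^j·1^k = c·x^i·y^j.
Substituting Z = 1: F(X, Y, 1) = 2*x*y + 2*x - y**2 + 2.
Note: deg(f) ≤ deg(F) = 2; strict inequality happens when F is divisible by Z (lost terms).


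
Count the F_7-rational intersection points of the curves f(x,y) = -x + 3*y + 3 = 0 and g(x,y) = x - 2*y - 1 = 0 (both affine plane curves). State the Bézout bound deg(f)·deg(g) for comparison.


Common zeros: {(4, 5)}; count = 1; Bézout bound = 1.

deg(f) = 1, deg(g) = 1, so Bézout bound = 1.
Scan x ∈ F_7. For each x, list the y ∈ F_7 with f(x, y) ≡ 0 and those with g(x, y) ≡ 0 (mod 7); the common zeros in that column are the intersection.
  x = 0: f ≡ 0 at y ∈ {6}; g ≡ 0 at y ∈ {3}; common: ∅.
  x = 1: f ≡ 0 at y ∈ {4}; g ≡ 0 at y ∈ {0}; common: ∅.
  x = 2: f ≡ 0 at y ∈ {2}; g ≡ 0 at y ∈ {4}; common: ∅.
  x = 3: f ≡ 0 at y ∈ {0}; g ≡ 0 at y ∈ {1}; common: ∅.
  x = 4: f ≡ 0 at y ∈ {5}; g ≡ 0 at y ∈ {5}; common: {5}.
  x = 5: f ≡ 0 at y ∈ {3}; g ≡ 0 at y ∈ {2}; common: ∅.
  x = 6: f ≡ 0 at y ∈ {1}; g ≡ 0 at y ∈ {6}; common: ∅.
Collecting: common zeros = {(4, 5)}, so the count is 1.
Comparison with the Bézout bound: 1 ≤ 1 = deg(f)·deg(g), as expected for curves with no common component (the bound is attained).


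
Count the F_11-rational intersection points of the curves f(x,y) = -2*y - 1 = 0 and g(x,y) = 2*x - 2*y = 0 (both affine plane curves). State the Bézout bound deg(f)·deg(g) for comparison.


Common zeros: {(5, 5)}; count = 1; Bézout bound = 1.

deg(f) = 1, deg(g) = 1, so Bézout bound = 1.
Scan x ∈ F_11. For each x, list the y ∈ F_11 with f(x, y) ≡ 0 and those with g(x, y) ≡ 0 (mod 11); the common zeros in that column are the intersection.
  x = 0: f ≡ 0 at y ∈ {5}; g ≡ 0 at y ∈ {0}; common: ∅.
  x = 1: f ≡ 0 at y ∈ {5}; g ≡ 0 at y ∈ {1}; common: ∅.
  x = 2: f ≡ 0 at y ∈ {5}; g ≡ 0 at y ∈ {2}; common: ∅.
  x = 3: f ≡ 0 at y ∈ {5}; g ≡ 0 at y ∈ {3}; common: ∅.
  x = 4: f ≡ 0 at y ∈ {5}; g ≡ 0 at y ∈ {4}; common: ∅.
  x = 5: f ≡ 0 at y ∈ {5}; g ≡ 0 at y ∈ {5}; common: {5}.
  x = 6: f ≡ 0 at y ∈ {5}; g ≡ 0 at y ∈ {6}; common: ∅.
  x = 7: f ≡ 0 at y ∈ {5}; g ≡ 0 at y ∈ {7}; common: ∅.
  x = 8: f ≡ 0 at y ∈ {5}; g ≡ 0 at y ∈ {8}; common: ∅.
  x = 9: f ≡ 0 at y ∈ {5}; g ≡ 0 at y ∈ {9}; common: ∅.
  x = 10: f ≡ 0 at y ∈ {5}; g ≡ 0 at y ∈ {10}; common: ∅.
Collecting: common zeros = {(5, 5)}, so the count is 1.
Comparison with the Bézout bound: 1 ≤ 1 = deg(f)·deg(g), as expected for curves with no common component (the bound is attained).


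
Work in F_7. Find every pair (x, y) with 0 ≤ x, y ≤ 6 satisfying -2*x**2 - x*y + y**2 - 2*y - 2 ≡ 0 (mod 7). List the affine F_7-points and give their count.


Affine F_7-points: {(1, 4), (1, 6), (2, 2), (3, 6), (4, 2), (4, 4)}; count = 6.

For each of the 49 pairs (x, y) ∈ F_7², evaluate f(x, y) mod 7. Record the zeros.
  x = 0: [0↦5, 1↦4, 2↦5, 3↦1, 4↦6, 5↦6, 6↦1]  zeros at y ∈ ∅
  x = 1: [0↦3, 1↦1, 2↦1, 3↦3, 4↦0, 5↦6, 6↦0]  zeros at y ∈ {4, 6}
  x = 2: [0↦4, 1↦1, 2↦0, 3↦1, 4↦4, 5↦2, 6↦2]  zeros at y ∈ {2}
  x = 3: [0↦1, 1↦4, 2↦2, 3↦2, 4↦4, 5↦1, 6↦0]  zeros at y ∈ {6}
  x = 4: [0↦1, 1↦3, 2↦0, 3↦6, 4↦0, 5↦3, 6↦1]  zeros at y ∈ {2, 4}
  x = 5: [0↦4, 1↦5, 2↦1, 3↦6, 4↦6, 5↦1, 6↦5]  zeros at y ∈ ∅
  x = 6: [0↦3, 1↦3, 2↦5, 3↦2, 4↦1, 5↦2, 6↦5]  zeros at y ∈ ∅
Collecting zeros: affine points = {(1, 4), (1, 6), (2, 2), (3, 6), (4, 2), (4, 4)}.
Total count |C(F_7)_aff| = 6.


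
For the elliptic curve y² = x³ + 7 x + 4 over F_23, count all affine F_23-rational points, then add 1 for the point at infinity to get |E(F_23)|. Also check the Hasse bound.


Affine points = {(0, 2), (0, 21), (1, 9), (1, 14), (2, 7), (2, 16), (3, 11), (3, 12), (4, 2), (4, 21), (5, 7), (5, 16), (6, 3), (6, 20), (10, 4), (10, 19), (11, 3), (11, 20), (16, 7), (16, 16), (19, 2), (19, 21), (20, 5), (20, 18)}; affine count = 24; |E(F_23)| = 25.

Discriminant check: Δ ∝ 4a³ + 27b² = 4·7³ + 27·4² = 4·343 + 27·16 ≡ 10 (mod 23). Nonzero ⇒ E is nonsingular.
For each x ∈ F_23, compute rhs = x³ + 7·x + 4 mod 23, then count y ∈ F_23 with y² ≡ rhs.
  x = 0: rhs = 4, matching y values: 2, 21 (2 points).
  x = 1: rhs = 12, matching y values: 9, 14 (2 points).
  x = 2: rhs = 3, matching y values: 7, 16 (2 points).
  x = 3: rhs = 6, matching y values: 11, 12 (2 points).
  x = 4: rhs = 4, matching y values: 2, 21 (2 points).
  x = 5: rhs = 3, matching y values: 7, 16 (2 points).
  x = 6: rhs = 9, matching y values: 3, 20 (2 points).
  x = 7: rhs = 5, matching y values: none (0 points).
  x = 8: rhs = 20, matching y values: none (0 points).
  x = 9: rhs = 14, matching y values: none (0 points).
  x = 10: rhs = 16, matching y values: 4, 19 (2 points).
  x = 11: rhs = 9, matching y values: 3, 20 (2 points).
  x = 12: rhs = 22, matching y values: none (0 points).
  x = 13: rhs = 15, matching y values: none (0 points).
  x = 14: rhs = 17, matching y values: none (0 points).
  x = 15: rhs = 11, matching y values: none (0 points).
  x = 16: rhs = 3, matching y values: 7, 16 (2 points).
  x = 17: rhs = 22, matching y values: none (0 points).
  x = 18: rhs = 5, matching y values: none (0 points).
  x = 19: rhs = 4, matching y values: 2, 21 (2 points).
  x = 20: rhs = 2, matching y values: 5, 18 (2 points).
  x = 21: rhs = 5, matching y values: none (0 points).
  x = 22: rhs = 19, matching y values: none (0 points).
Total affine count: 24.
Full point count |E(F_23)| = 24 + 1 = 25.
Hasse bound: |25 − (23+1)| = |1| = 1 ≤ 2√23 ≈ 9.5917 ✓.
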